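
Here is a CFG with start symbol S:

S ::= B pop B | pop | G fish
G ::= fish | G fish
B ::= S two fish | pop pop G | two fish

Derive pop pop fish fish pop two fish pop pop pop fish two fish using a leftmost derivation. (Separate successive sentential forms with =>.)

S => B pop B   [S ::= B pop B]
B pop B => pop pop G pop B   [B ::= pop pop G]
pop pop G pop B => pop pop G fish pop B   [G ::= G fish]
pop pop G fish pop B => pop pop fish fish pop B   [G ::= fish]
pop pop fish fish pop B => pop pop fish fish pop S two fish   [B ::= S two fish]
pop pop fish fish pop S two fish => pop pop fish fish pop B pop B two fish   [S ::= B pop B]
pop pop fish fish pop B pop B two fish => pop pop fish fish pop two fish pop B two fish   [B ::= two fish]
pop pop fish fish pop two fish pop B two fish => pop pop fish fish pop two fish pop pop pop G two fish   [B ::= pop pop G]
pop pop fish fish pop two fish pop pop pop G two fish => pop pop fish fish pop two fish pop pop pop fish two fish   [G ::= fish]

S => B pop B => pop pop G pop B => pop pop G fish pop B => pop pop fish fish pop B => pop pop fish fish pop S two fish => pop pop fish fish pop B pop B two fish => pop pop fish fish pop two fish pop B two fish => pop pop fish fish pop two fish pop pop pop G two fish => pop pop fish fish pop two fish pop pop pop fish two fish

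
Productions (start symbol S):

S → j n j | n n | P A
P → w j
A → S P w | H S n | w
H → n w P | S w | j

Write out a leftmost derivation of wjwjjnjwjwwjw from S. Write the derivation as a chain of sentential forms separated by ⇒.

S ⇒ PA ⇒ wjA ⇒ wjSPw ⇒ wjPAPw ⇒ wjwjAPw ⇒ wjwjSPwPw ⇒ wjwjjnjPwPw ⇒ wjwjjnjwjwPw ⇒ wjwjjnjwjwwjw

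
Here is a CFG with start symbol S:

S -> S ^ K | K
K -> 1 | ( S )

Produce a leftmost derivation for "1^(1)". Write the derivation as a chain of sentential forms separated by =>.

S => S^K => K^K => 1^K => 1^(S) => 1^(K) => 1^(1)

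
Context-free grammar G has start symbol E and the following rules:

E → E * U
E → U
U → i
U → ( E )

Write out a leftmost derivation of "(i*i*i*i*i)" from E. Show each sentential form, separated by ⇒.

E⇒U⇒(E)⇒(E*U)⇒(E*U*U)⇒(E*U*U*U)⇒(E*U*U*U*U)⇒(U*U*U*U*U)⇒(i*U*U*U*U)⇒(i*i*U*U*U)⇒(i*i*i*U*U)⇒(i*i*i*i*U)⇒(i*i*i*i*i)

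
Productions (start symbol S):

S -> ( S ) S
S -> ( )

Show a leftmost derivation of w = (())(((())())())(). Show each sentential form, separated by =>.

S => (S)S => (())S => (())(S)S => (())((S)S)S => (())(((S)S)S)S => (())(((())S)S)S => (())(((())())S)S => (())(((())())())S => (())(((())())())()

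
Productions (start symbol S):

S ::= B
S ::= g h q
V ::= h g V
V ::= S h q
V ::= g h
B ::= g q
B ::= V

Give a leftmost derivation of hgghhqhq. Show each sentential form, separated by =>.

S => B   [S ::= B]
B => V   [B ::= V]
V => Shq   [V ::= S h q]
Shq => Bhq   [S ::= B]
Bhq => Vhq   [B ::= V]
Vhq => Shqhq   [V ::= S h q]
Shqhq => Bhqhq   [S ::= B]
Bhqhq => Vhqhq   [B ::= V]
Vhqhq => hgVhqhq   [V ::= h g V]
hgVhqhq => hgghhqhq   [V ::= g h]

S=>B=>V=>Shq=>Bhq=>Vhq=>Shqhq=>Bhqhq=>Vhqhq=>hgVhqhq=>hgghhqhq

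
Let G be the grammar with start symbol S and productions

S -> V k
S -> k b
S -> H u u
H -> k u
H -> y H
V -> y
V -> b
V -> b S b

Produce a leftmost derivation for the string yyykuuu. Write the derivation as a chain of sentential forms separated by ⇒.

S ⇒ Huu   [S -> H u u]
Huu ⇒ yHuu   [H -> y H]
yHuu ⇒ yyHuu   [H -> y H]
yyHuu ⇒ yyyHuu   [H -> y H]
yyyHuu ⇒ yyykuuu   [H -> k u]

S ⇒ Huu ⇒ yHuu ⇒ yyHuu ⇒ yyyHuu ⇒ yyykuuu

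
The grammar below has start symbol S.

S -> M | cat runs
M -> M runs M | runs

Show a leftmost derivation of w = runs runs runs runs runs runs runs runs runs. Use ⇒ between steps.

S ⇒ M ⇒ M runs M ⇒ M runs M runs M ⇒ M runs M runs M runs M ⇒ M runs M runs M runs M runs M ⇒ runs runs M runs M runs M runs M ⇒ runs runs runs runs M runs M runs M ⇒ runs runs runs runs runs runs M runs M ⇒ runs runs runs runs runs runs runs runs M ⇒ runs runs runs runs runs runs runs runs runs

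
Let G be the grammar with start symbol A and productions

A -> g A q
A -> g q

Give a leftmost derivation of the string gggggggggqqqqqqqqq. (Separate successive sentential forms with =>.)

A => gAq   [A -> g A q]
gAq => ggAqq   [A -> g A q]
ggAqq => gggAqqq   [A -> g A q]
gggAqqq => ggggAqqqq   [A -> g A q]
ggggAqqqq => gggggAqqqqq   [A -> g A q]
gggggAqqqqq => ggggggAqqqqqq   [A -> g A q]
ggggggAqqqqqq => gggggggAqqqqqqq   [A -> g A q]
gggggggAqqqqqqq => ggggggggAqqqqqqqq   [A -> g A q]
ggggggggAqqqqqqqq => gggggggggqqqqqqqqq   [A -> g q]

A=>gAq=>ggAqq=>gggAqqq=>ggggAqqqq=>gggggAqqqqq=>ggggggAqqqqqq=>gggggggAqqqqqqq=>ggggggggAqqqqqqqq=>gggggggggqqqqqqqqq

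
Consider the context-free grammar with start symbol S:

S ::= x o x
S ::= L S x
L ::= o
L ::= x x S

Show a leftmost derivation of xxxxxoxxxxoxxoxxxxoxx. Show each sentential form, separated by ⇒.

S⇒LSx⇒xxSSx⇒xxLSxSx⇒xxxxSSxSx⇒xxxxxoxSxSx⇒xxxxxoxLSxxSx⇒xxxxxoxxxSSxxSx⇒xxxxxoxxxxoxSxxSx⇒xxxxxoxxxxoxxoxxxSx⇒xxxxxoxxxxoxxoxxxxoxx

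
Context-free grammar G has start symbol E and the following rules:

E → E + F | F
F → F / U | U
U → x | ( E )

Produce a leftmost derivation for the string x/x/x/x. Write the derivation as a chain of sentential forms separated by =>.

E => F   [E → F]
F => F/U   [F → F / U]
F/U => F/U/U   [F → F / U]
F/U/U => F/U/U/U   [F → F / U]
F/U/U/U => U/U/U/U   [F → U]
U/U/U/U => x/U/U/U   [U → x]
x/U/U/U => x/x/U/U   [U → x]
x/x/U/U => x/x/x/U   [U → x]
x/x/x/U => x/x/x/x   [U → x]

E => F => F/U => F/U/U => F/U/U/U => U/U/U/U => x/U/U/U => x/x/U/U => x/x/x/U => x/x/x/x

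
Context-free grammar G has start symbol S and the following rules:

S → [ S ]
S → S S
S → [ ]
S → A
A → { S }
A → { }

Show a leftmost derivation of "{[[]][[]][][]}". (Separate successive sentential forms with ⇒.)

S ⇒ A ⇒ {S} ⇒ {SS} ⇒ {SSS} ⇒ {SSSS} ⇒ {[S]SSS} ⇒ {[[]]SSS} ⇒ {[[]][S]SS} ⇒ {[[]][[]]SS} ⇒ {[[]][[]][]S} ⇒ {[[]][[]][][]}

S ⇒ A   [S → A]
A ⇒ {S}   [A → { S }]
{S} ⇒ {SS}   [S → S S]
{SS} ⇒ {SSS}   [S → S S]
{SSS} ⇒ {SSSS}   [S → S S]
{SSSS} ⇒ {[S]SSS}   [S → [ S ]]
{[S]SSS} ⇒ {[[]]SSS}   [S → [ ]]
{[[]]SSS} ⇒ {[[]][S]SS}   [S → [ S ]]
{[[]][S]SS} ⇒ {[[]][[]]SS}   [S → [ ]]
{[[]][[]]SS} ⇒ {[[]][[]][]S}   [S → [ ]]
{[[]][[]][]S} ⇒ {[[]][[]][][]}   [S → [ ]]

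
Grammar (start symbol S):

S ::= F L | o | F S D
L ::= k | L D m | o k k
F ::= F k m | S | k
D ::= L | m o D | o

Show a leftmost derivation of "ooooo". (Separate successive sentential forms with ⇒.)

S ⇒ FSD ⇒ SSD ⇒ FSDSD ⇒ SSDSD ⇒ oSDSD ⇒ ooDSD ⇒ oooSD ⇒ ooooD ⇒ ooooo

S ⇒ FSD   [S ::= F S D]
FSD ⇒ SSD   [F ::= S]
SSD ⇒ FSDSD   [S ::= F S D]
FSDSD ⇒ SSDSD   [F ::= S]
SSDSD ⇒ oSDSD   [S ::= o]
oSDSD ⇒ ooDSD   [S ::= o]
ooDSD ⇒ oooSD   [D ::= o]
oooSD ⇒ ooooD   [S ::= o]
ooooD ⇒ ooooo   [D ::= o]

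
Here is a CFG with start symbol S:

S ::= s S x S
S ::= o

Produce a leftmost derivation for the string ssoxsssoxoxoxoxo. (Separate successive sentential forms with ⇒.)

S⇒sSxS⇒ssSxSxS⇒ssoxSxS⇒ssoxsSxSxS⇒ssoxssSxSxSxS⇒ssoxsssSxSxSxSxS⇒ssoxsssoxSxSxSxS⇒ssoxsssoxoxSxSxS⇒ssoxsssoxoxoxSxS⇒ssoxsssoxoxoxoxS⇒ssoxsssoxoxoxoxo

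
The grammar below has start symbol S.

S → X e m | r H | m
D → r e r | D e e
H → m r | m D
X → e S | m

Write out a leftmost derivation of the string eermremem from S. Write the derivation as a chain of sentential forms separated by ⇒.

S⇒Xem⇒eSem⇒eXemem⇒eeSemem⇒eerHemem⇒eermremem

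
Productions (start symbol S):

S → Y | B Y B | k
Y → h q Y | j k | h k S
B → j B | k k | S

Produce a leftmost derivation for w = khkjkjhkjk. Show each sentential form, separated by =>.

S => BYB   [S → B Y B]
BYB => SYB   [B → S]
SYB => kYB   [S → k]
kYB => khkSB   [Y → h k S]
khkSB => khkYB   [S → Y]
khkYB => khkjkB   [Y → j k]
khkjkB => khkjkjB   [B → j B]
khkjkjB => khkjkjS   [B → S]
khkjkjS => khkjkjY   [S → Y]
khkjkjY => khkjkjhkS   [Y → h k S]
khkjkjhkS => khkjkjhkY   [S → Y]
khkjkjhkY => khkjkjhkjk   [Y → j k]

S => BYB => SYB => kYB => khkSB => khkYB => khkjkB => khkjkjB => khkjkjS => khkjkjY => khkjkjhkS => khkjkjhkY => khkjkjhkjk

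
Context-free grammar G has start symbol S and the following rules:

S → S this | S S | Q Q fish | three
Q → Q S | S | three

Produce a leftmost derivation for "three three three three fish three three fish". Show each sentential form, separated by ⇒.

S ⇒ Q Q fish ⇒ Q S Q fish ⇒ S S Q fish ⇒ Q Q fish S Q fish ⇒ Q S Q fish S Q fish ⇒ Q S S Q fish S Q fish ⇒ three S S Q fish S Q fish ⇒ three three S Q fish S Q fish ⇒ three three three Q fish S Q fish ⇒ three three three three fish S Q fish ⇒ three three three three fish three Q fish ⇒ three three three three fish three three fish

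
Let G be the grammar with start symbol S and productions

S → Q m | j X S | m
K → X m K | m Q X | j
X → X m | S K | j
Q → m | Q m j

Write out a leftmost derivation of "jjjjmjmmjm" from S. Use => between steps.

S=>jXS=>jjS=>jjjXS=>jjjSKS=>jjjjXSKS=>jjjjXmSKS=>jjjjSKmSKS=>jjjjmKmSKS=>jjjjmjmSKS=>jjjjmjmmKS=>jjjjmjmmjS=>jjjjmjmmjm

S => jXS   [S → j X S]
jXS => jjS   [X → j]
jjS => jjjXS   [S → j X S]
jjjXS => jjjSKS   [X → S K]
jjjSKS => jjjjXSKS   [S → j X S]
jjjjXSKS => jjjjXmSKS   [X → X m]
jjjjXmSKS => jjjjSKmSKS   [X → S K]
jjjjSKmSKS => jjjjmKmSKS   [S → m]
jjjjmKmSKS => jjjjmjmSKS   [K → j]
jjjjmjmSKS => jjjjmjmmKS   [S → m]
jjjjmjmmKS => jjjjmjmmjS   [K → j]
jjjjmjmmjS => jjjjmjmmjm   [S → m]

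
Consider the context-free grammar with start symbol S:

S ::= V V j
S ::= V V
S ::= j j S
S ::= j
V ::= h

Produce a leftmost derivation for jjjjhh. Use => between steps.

S => jjS => jjjjS => jjjjVV => jjjjhV => jjjjhh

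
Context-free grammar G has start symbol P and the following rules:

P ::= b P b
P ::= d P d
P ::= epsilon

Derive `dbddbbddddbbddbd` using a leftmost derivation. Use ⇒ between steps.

P⇒dPd⇒dbPbd⇒dbdPdbd⇒dbddPddbd⇒dbddbPbddbd⇒dbddbbPbbddbd⇒dbddbbdPdbbddbd⇒dbddbbddPddbbddbd⇒dbddbbddddbbddbd

P ⇒ dPd   [P ::= d P d]
dPd ⇒ dbPbd   [P ::= b P b]
dbPbd ⇒ dbdPdbd   [P ::= d P d]
dbdPdbd ⇒ dbddPddbd   [P ::= d P d]
dbddPddbd ⇒ dbddbPbddbd   [P ::= b P b]
dbddbPbddbd ⇒ dbddbbPbbddbd   [P ::= b P b]
dbddbbPbbddbd ⇒ dbddbbdPdbbddbd   [P ::= d P d]
dbddbbdPdbbddbd ⇒ dbddbbddPddbbddbd   [P ::= d P d]
dbddbbddPddbbddbd ⇒ dbddbbddddbbddbd   [P ::= epsilon]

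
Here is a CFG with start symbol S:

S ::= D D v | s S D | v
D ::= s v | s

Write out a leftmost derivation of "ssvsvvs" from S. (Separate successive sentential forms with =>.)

S=>sSD=>sDDvD=>ssvDvD=>ssvsvvD=>ssvsvvs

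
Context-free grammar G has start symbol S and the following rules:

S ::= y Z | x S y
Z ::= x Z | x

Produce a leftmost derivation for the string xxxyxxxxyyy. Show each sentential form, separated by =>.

S => xSy => xxSyy => xxxSyyy => xxxyZyyy => xxxyxZyyy => xxxyxxZyyy => xxxyxxxZyyy => xxxyxxxxyyy

S => xSy   [S ::= x S y]
xSy => xxSyy   [S ::= x S y]
xxSyy => xxxSyyy   [S ::= x S y]
xxxSyyy => xxxyZyyy   [S ::= y Z]
xxxyZyyy => xxxyxZyyy   [Z ::= x Z]
xxxyxZyyy => xxxyxxZyyy   [Z ::= x Z]
xxxyxxZyyy => xxxyxxxZyyy   [Z ::= x Z]
xxxyxxxZyyy => xxxyxxxxyyy   [Z ::= x]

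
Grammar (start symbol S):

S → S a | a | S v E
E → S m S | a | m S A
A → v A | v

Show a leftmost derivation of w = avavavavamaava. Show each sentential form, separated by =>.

S => SvE => SavE => SvEavE => avEavE => avSmSavE => avSvEmSavE => avSvEvEmSavE => avSvEvEvEmSavE => avavEvEvEmSavE => avavavEvEmSavE => avavavavEmSavE => avavavavamSavE => avavavavamaavE => avavavavamaava

S => SvE   [S → S v E]
SvE => SavE   [S → S a]
SavE => SvEavE   [S → S v E]
SvEavE => avEavE   [S → a]
avEavE => avSmSavE   [E → S m S]
avSmSavE => avSvEmSavE   [S → S v E]
avSvEmSavE => avSvEvEmSavE   [S → S v E]
avSvEvEmSavE => avSvEvEvEmSavE   [S → S v E]
avSvEvEvEmSavE => avavEvEvEmSavE   [S → a]
avavEvEvEmSavE => avavavEvEmSavE   [E → a]
avavavEvEmSavE => avavavavEmSavE   [E → a]
avavavavEmSavE => avavavavamSavE   [E → a]
avavavavamSavE => avavavavamaavE   [S → a]
avavavavamaavE => avavavavamaava   [E → a]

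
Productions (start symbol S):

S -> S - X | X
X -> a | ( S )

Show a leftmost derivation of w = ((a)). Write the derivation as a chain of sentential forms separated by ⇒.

S ⇒ X ⇒ (S) ⇒ (X) ⇒ ((S)) ⇒ ((X)) ⇒ ((a))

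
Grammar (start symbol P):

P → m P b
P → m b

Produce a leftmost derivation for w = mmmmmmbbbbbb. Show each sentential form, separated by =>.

P => mPb   [P → m P b]
mPb => mmPbb   [P → m P b]
mmPbb => mmmPbbb   [P → m P b]
mmmPbbb => mmmmPbbbb   [P → m P b]
mmmmPbbbb => mmmmmPbbbbb   [P → m P b]
mmmmmPbbbbb => mmmmmmbbbbbb   [P → m b]

P => mPb => mmPbb => mmmPbbb => mmmmPbbbb => mmmmmPbbbbb => mmmmmmbbbbbb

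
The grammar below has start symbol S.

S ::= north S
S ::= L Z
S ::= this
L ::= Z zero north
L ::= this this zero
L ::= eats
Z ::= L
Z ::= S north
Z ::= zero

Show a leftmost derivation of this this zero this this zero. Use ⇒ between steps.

S ⇒ L Z   [S ::= L Z]
L Z ⇒ this this zero Z   [L ::= this this zero]
this this zero Z ⇒ this this zero L   [Z ::= L]
this this zero L ⇒ this this zero this this zero   [L ::= this this zero]

S ⇒ L Z ⇒ this this zero Z ⇒ this this zero L ⇒ this this zero this this zero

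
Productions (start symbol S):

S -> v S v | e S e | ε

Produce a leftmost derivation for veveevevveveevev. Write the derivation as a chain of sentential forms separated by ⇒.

S ⇒ vSv ⇒ veSev ⇒ vevSvev ⇒ veveSevev ⇒ veveeSeevev ⇒ veveevSveevev ⇒ veveeveSeveevev ⇒ veveevevSveveevev ⇒ veveevevveveevev

S ⇒ vSv   [S -> v S v]
vSv ⇒ veSev   [S -> e S e]
veSev ⇒ vevSvev   [S -> v S v]
vevSvev ⇒ veveSevev   [S -> e S e]
veveSevev ⇒ veveeSeevev   [S -> e S e]
veveeSeevev ⇒ veveevSveevev   [S -> v S v]
veveevSveevev ⇒ veveeveSeveevev   [S -> e S e]
veveeveSeveevev ⇒ veveevevSveveevev   [S -> v S v]
veveevevSveveevev ⇒ veveevevveveevev   [S -> ε]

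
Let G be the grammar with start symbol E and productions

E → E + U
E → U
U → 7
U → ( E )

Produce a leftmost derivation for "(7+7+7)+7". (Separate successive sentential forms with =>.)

E => E+U => U+U => (E)+U => (E+U)+U => (E+U+U)+U => (U+U+U)+U => (7+U+U)+U => (7+7+U)+U => (7+7+7)+U => (7+7+7)+7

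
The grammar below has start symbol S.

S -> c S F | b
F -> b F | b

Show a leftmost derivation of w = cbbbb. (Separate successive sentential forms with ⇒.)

S ⇒ cSF ⇒ cbF ⇒ cbbF ⇒ cbbbF ⇒ cbbbb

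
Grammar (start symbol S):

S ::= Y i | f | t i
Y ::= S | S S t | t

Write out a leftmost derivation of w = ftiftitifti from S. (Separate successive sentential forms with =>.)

S => Yi => SSti => YiSti => SStiSti => fStiSti => fYitiSti => fSStitiSti => ftiStitiSti => ftiftitiSti => ftiftitifti

S => Yi   [S ::= Y i]
Yi => SSti   [Y ::= S S t]
SSti => YiSti   [S ::= Y i]
YiSti => SStiSti   [Y ::= S S t]
SStiSti => fStiSti   [S ::= f]
fStiSti => fYitiSti   [S ::= Y i]
fYitiSti => fSStitiSti   [Y ::= S S t]
fSStitiSti => ftiStitiSti   [S ::= t i]
ftiStitiSti => ftiftitiSti   [S ::= f]
ftiftitiSti => ftiftitifti   [S ::= f]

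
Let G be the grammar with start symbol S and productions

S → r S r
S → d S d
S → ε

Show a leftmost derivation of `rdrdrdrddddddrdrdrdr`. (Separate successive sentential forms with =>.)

S => rSr   [S → r S r]
rSr => rdSdr   [S → d S d]
rdSdr => rdrSrdr   [S → r S r]
rdrSrdr => rdrdSdrdr   [S → d S d]
rdrdSdrdr => rdrdrSrdrdr   [S → r S r]
rdrdrSrdrdr => rdrdrdSdrdrdr   [S → d S d]
rdrdrdSdrdrdr => rdrdrdrSrdrdrdr   [S → r S r]
rdrdrdrSrdrdrdr => rdrdrdrdSdrdrdrdr   [S → d S d]
rdrdrdrdSdrdrdrdr => rdrdrdrddSddrdrdrdr   [S → d S d]
rdrdrdrddSddrdrdrdr => rdrdrdrdddSdddrdrdrdr   [S → d S d]
rdrdrdrdddSdddrdrdrdr => rdrdrdrddddddrdrdrdr   [S → ε]

S => rSr => rdSdr => rdrSrdr => rdrdSdrdr => rdrdrSrdrdr => rdrdrdSdrdrdr => rdrdrdrSrdrdrdr => rdrdrdrdSdrdrdrdr => rdrdrdrddSddrdrdrdr => rdrdrdrdddSdddrdrdrdr => rdrdrdrddddddrdrdrdr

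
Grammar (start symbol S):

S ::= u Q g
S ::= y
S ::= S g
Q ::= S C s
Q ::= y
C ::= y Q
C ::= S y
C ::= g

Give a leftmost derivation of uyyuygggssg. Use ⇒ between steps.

S ⇒ uQg   [S ::= u Q g]
uQg ⇒ uSCsg   [Q ::= S C s]
uSCsg ⇒ uyCsg   [S ::= y]
uyCsg ⇒ uyyQsg   [C ::= y Q]
uyyQsg ⇒ uyySCssg   [Q ::= S C s]
uyySCssg ⇒ uyySgCssg   [S ::= S g]
uyySgCssg ⇒ uyyuQggCssg   [S ::= u Q g]
uyyuQggCssg ⇒ uyyuyggCssg   [Q ::= y]
uyyuyggCssg ⇒ uyyuygggssg   [C ::= g]

S ⇒ uQg ⇒ uSCsg ⇒ uyCsg ⇒ uyyQsg ⇒ uyySCssg ⇒ uyySgCssg ⇒ uyyuQggCssg ⇒ uyyuyggCssg ⇒ uyyuygggssg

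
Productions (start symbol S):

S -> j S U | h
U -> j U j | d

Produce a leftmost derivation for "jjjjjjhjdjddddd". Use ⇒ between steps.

S ⇒ jSU   [S -> j S U]
jSU ⇒ jjSUU   [S -> j S U]
jjSUU ⇒ jjjSUUU   [S -> j S U]
jjjSUUU ⇒ jjjjSUUUU   [S -> j S U]
jjjjSUUUU ⇒ jjjjjSUUUUU   [S -> j S U]
jjjjjSUUUUU ⇒ jjjjjjSUUUUUU   [S -> j S U]
jjjjjjSUUUUUU ⇒ jjjjjjhUUUUUU   [S -> h]
jjjjjjhUUUUUU ⇒ jjjjjjhjUjUUUUU   [U -> j U j]
jjjjjjhjUjUUUUU ⇒ jjjjjjhjdjUUUUU   [U -> d]
jjjjjjhjdjUUUUU ⇒ jjjjjjhjdjdUUUU   [U -> d]
jjjjjjhjdjdUUUU ⇒ jjjjjjhjdjddUUU   [U -> d]
jjjjjjhjdjddUUU ⇒ jjjjjjhjdjdddUU   [U -> d]
jjjjjjhjdjdddUU ⇒ jjjjjjhjdjddddU   [U -> d]
jjjjjjhjdjddddU ⇒ jjjjjjhjdjddddd   [U -> d]

S ⇒ jSU ⇒ jjSUU ⇒ jjjSUUU ⇒ jjjjSUUUU ⇒ jjjjjSUUUUU ⇒ jjjjjjSUUUUUU ⇒ jjjjjjhUUUUUU ⇒ jjjjjjhjUjUUUUU ⇒ jjjjjjhjdjUUUUU ⇒ jjjjjjhjdjdUUUU ⇒ jjjjjjhjdjddUUU ⇒ jjjjjjhjdjdddUU ⇒ jjjjjjhjdjddddU ⇒ jjjjjjhjdjddddd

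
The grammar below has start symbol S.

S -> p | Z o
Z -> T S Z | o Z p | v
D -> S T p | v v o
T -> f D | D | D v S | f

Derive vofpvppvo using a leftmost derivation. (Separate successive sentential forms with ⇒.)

S ⇒ Zo ⇒ TSZo ⇒ DvSSZo ⇒ STpvSSZo ⇒ ZoTpvSSZo ⇒ voTpvSSZo ⇒ vofpvSSZo ⇒ vofpvpSZo ⇒ vofpvppZo ⇒ vofpvppvo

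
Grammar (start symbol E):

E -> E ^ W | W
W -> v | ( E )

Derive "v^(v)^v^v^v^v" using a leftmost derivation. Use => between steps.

E => E^W   [E -> E ^ W]
E^W => E^W^W   [E -> E ^ W]
E^W^W => E^W^W^W   [E -> E ^ W]
E^W^W^W => E^W^W^W^W   [E -> E ^ W]
E^W^W^W^W => E^W^W^W^W^W   [E -> E ^ W]
E^W^W^W^W^W => W^W^W^W^W^W   [E -> W]
W^W^W^W^W^W => v^W^W^W^W^W   [W -> v]
v^W^W^W^W^W => v^(E)^W^W^W^W   [W -> ( E )]
v^(E)^W^W^W^W => v^(W)^W^W^W^W   [E -> W]
v^(W)^W^W^W^W => v^(v)^W^W^W^W   [W -> v]
v^(v)^W^W^W^W => v^(v)^v^W^W^W   [W -> v]
v^(v)^v^W^W^W => v^(v)^v^v^W^W   [W -> v]
v^(v)^v^v^W^W => v^(v)^v^v^v^W   [W -> v]
v^(v)^v^v^v^W => v^(v)^v^v^v^v   [W -> v]

E=>E^W=>E^W^W=>E^W^W^W=>E^W^W^W^W=>E^W^W^W^W^W=>W^W^W^W^W^W=>v^W^W^W^W^W=>v^(E)^W^W^W^W=>v^(W)^W^W^W^W=>v^(v)^W^W^W^W=>v^(v)^v^W^W^W=>v^(v)^v^v^W^W=>v^(v)^v^v^v^W=>v^(v)^v^v^v^v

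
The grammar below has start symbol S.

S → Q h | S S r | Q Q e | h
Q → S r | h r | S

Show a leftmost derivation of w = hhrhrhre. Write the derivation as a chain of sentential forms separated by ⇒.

S ⇒ QQe   [S → Q Q e]
QQe ⇒ SrQe   [Q → S r]
SrQe ⇒ QhrQe   [S → Q h]
QhrQe ⇒ ShrQe   [Q → S]
ShrQe ⇒ hhrQe   [S → h]
hhrQe ⇒ hhrSre   [Q → S r]
hhrSre ⇒ hhrQhre   [S → Q h]
hhrQhre ⇒ hhrhrhre   [Q → h r]

S⇒QQe⇒SrQe⇒QhrQe⇒ShrQe⇒hhrQe⇒hhrSre⇒hhrQhre⇒hhrhrhre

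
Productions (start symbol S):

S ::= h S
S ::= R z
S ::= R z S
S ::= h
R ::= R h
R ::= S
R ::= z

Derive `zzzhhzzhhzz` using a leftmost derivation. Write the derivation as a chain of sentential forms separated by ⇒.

S ⇒ Rz   [S ::= R z]
Rz ⇒ Sz   [R ::= S]
Sz ⇒ Rzz   [S ::= R z]
Rzz ⇒ Rhzz   [R ::= R h]
Rhzz ⇒ Rhhzz   [R ::= R h]
Rhhzz ⇒ Shhzz   [R ::= S]
Shhzz ⇒ Rzhhzz   [S ::= R z]
Rzhhzz ⇒ Szhhzz   [R ::= S]
Szhhzz ⇒ RzSzhhzz   [S ::= R z S]
RzSzhhzz ⇒ zzSzhhzz   [R ::= z]
zzSzhhzz ⇒ zzRzzhhzz   [S ::= R z]
zzRzzhhzz ⇒ zzRhzzhhzz   [R ::= R h]
zzRhzzhhzz ⇒ zzRhhzzhhzz   [R ::= R h]
zzRhhzzhhzz ⇒ zzzhhzzhhzz   [R ::= z]

S⇒Rz⇒Sz⇒Rzz⇒Rhzz⇒Rhhzz⇒Shhzz⇒Rzhhzz⇒Szhhzz⇒RzSzhhzz⇒zzSzhhzz⇒zzRzzhhzz⇒zzRhzzhhzz⇒zzRhhzzhhzz⇒zzzhhzzhhzz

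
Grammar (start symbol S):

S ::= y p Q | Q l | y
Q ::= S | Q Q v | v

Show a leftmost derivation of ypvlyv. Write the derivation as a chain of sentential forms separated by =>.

S => ypQ => ypQQv => ypSQv => ypQlQv => ypvlQv => ypvlSv => ypvlyv

S => ypQ   [S ::= y p Q]
ypQ => ypQQv   [Q ::= Q Q v]
ypQQv => ypSQv   [Q ::= S]
ypSQv => ypQlQv   [S ::= Q l]
ypQlQv => ypvlQv   [Q ::= v]
ypvlQv => ypvlSv   [Q ::= S]
ypvlSv => ypvlyv   [S ::= y]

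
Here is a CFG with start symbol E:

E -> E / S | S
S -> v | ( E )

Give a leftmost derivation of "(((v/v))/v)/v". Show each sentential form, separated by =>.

E => E/S   [E -> E / S]
E/S => S/S   [E -> S]
S/S => (E)/S   [S -> ( E )]
(E)/S => (E/S)/S   [E -> E / S]
(E/S)/S => (S/S)/S   [E -> S]
(S/S)/S => ((E)/S)/S   [S -> ( E )]
((E)/S)/S => ((S)/S)/S   [E -> S]
((S)/S)/S => (((E))/S)/S   [S -> ( E )]
(((E))/S)/S => (((E/S))/S)/S   [E -> E / S]
(((E/S))/S)/S => (((S/S))/S)/S   [E -> S]
(((S/S))/S)/S => (((v/S))/S)/S   [S -> v]
(((v/S))/S)/S => (((v/v))/S)/S   [S -> v]
(((v/v))/S)/S => (((v/v))/v)/S   [S -> v]
(((v/v))/v)/S => (((v/v))/v)/v   [S -> v]

E=>E/S=>S/S=>(E)/S=>(E/S)/S=>(S/S)/S=>((E)/S)/S=>((S)/S)/S=>(((E))/S)/S=>(((E/S))/S)/S=>(((S/S))/S)/S=>(((v/S))/S)/S=>(((v/v))/S)/S=>(((v/v))/v)/S=>(((v/v))/v)/v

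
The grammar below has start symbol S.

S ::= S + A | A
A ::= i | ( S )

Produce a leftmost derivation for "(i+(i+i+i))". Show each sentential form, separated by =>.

S => A   [S ::= A]
A => (S)   [A ::= ( S )]
(S) => (S+A)   [S ::= S + A]
(S+A) => (A+A)   [S ::= A]
(A+A) => (i+A)   [A ::= i]
(i+A) => (i+(S))   [A ::= ( S )]
(i+(S)) => (i+(S+A))   [S ::= S + A]
(i+(S+A)) => (i+(S+A+A))   [S ::= S + A]
(i+(S+A+A)) => (i+(A+A+A))   [S ::= A]
(i+(A+A+A)) => (i+(i+A+A))   [A ::= i]
(i+(i+A+A)) => (i+(i+i+A))   [A ::= i]
(i+(i+i+A)) => (i+(i+i+i))   [A ::= i]

S => A => (S) => (S+A) => (A+A) => (i+A) => (i+(S)) => (i+(S+A)) => (i+(S+A+A)) => (i+(A+A+A)) => (i+(i+A+A)) => (i+(i+i+A)) => (i+(i+i+i))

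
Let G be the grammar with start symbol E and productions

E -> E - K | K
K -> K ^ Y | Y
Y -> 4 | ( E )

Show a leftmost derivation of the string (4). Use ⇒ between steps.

E ⇒ K   [E -> K]
K ⇒ Y   [K -> Y]
Y ⇒ (E)   [Y -> ( E )]
(E) ⇒ (K)   [E -> K]
(K) ⇒ (Y)   [K -> Y]
(Y) ⇒ (4)   [Y -> 4]

E ⇒ K ⇒ Y ⇒ (E) ⇒ (K) ⇒ (Y) ⇒ (4)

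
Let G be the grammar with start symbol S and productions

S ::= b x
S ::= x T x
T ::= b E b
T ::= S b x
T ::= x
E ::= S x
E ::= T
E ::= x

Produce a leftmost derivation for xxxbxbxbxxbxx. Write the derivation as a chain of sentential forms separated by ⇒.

S ⇒ xTx   [S ::= x T x]
xTx ⇒ xSbxx   [T ::= S b x]
xSbxx ⇒ xxTxbxx   [S ::= x T x]
xxTxbxx ⇒ xxSbxxbxx   [T ::= S b x]
xxSbxxbxx ⇒ xxxTxbxxbxx   [S ::= x T x]
xxxTxbxxbxx ⇒ xxxbEbxbxxbxx   [T ::= b E b]
xxxbEbxbxxbxx ⇒ xxxbxbxbxxbxx   [E ::= x]

S ⇒ xTx ⇒ xSbxx ⇒ xxTxbxx ⇒ xxSbxxbxx ⇒ xxxTxbxxbxx ⇒ xxxbEbxbxxbxx ⇒ xxxbxbxbxxbxx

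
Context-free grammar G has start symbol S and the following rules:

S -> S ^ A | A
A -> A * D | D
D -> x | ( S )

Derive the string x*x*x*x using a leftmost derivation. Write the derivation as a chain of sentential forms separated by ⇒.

S ⇒ A ⇒ A*D ⇒ A*D*D ⇒ A*D*D*D ⇒ D*D*D*D ⇒ x*D*D*D ⇒ x*x*D*D ⇒ x*x*x*D ⇒ x*x*x*x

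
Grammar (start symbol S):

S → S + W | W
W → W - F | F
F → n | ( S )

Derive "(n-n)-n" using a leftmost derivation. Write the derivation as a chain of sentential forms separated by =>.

S => W => W-F => F-F => (S)-F => (W)-F => (W-F)-F => (F-F)-F => (n-F)-F => (n-n)-F => (n-n)-n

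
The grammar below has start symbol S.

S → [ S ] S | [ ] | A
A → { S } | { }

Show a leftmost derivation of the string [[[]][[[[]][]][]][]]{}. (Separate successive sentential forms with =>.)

S => [S]S   [S → [ S ] S]
[S]S => [[S]S]S   [S → [ S ] S]
[[S]S]S => [[[]]S]S   [S → [ ]]
[[[]]S]S => [[[]][S]S]S   [S → [ S ] S]
[[[]][S]S]S => [[[]][[S]S]S]S   [S → [ S ] S]
[[[]][[S]S]S]S => [[[]][[[S]S]S]S]S   [S → [ S ] S]
[[[]][[[S]S]S]S]S => [[[]][[[[]]S]S]S]S   [S → [ ]]
[[[]][[[[]]S]S]S]S => [[[]][[[[]][]]S]S]S   [S → [ ]]
[[[]][[[[]][]]S]S]S => [[[]][[[[]][]][]]S]S   [S → [ ]]
[[[]][[[[]][]][]]S]S => [[[]][[[[]][]][]][]]S   [S → [ ]]
[[[]][[[[]][]][]][]]S => [[[]][[[[]][]][]][]]A   [S → A]
[[[]][[[[]][]][]][]]A => [[[]][[[[]][]][]][]]{}   [A → { }]

S=>[S]S=>[[S]S]S=>[[[]]S]S=>[[[]][S]S]S=>[[[]][[S]S]S]S=>[[[]][[[S]S]S]S]S=>[[[]][[[[]]S]S]S]S=>[[[]][[[[]][]]S]S]S=>[[[]][[[[]][]][]]S]S=>[[[]][[[[]][]][]][]]S=>[[[]][[[[]][]][]][]]A=>[[[]][[[[]][]][]][]]{}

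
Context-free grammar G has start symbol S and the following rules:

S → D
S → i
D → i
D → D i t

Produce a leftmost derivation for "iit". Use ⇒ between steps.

S ⇒ D ⇒ Dit ⇒ iit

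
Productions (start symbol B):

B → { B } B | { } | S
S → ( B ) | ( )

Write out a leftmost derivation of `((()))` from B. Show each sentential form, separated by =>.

B => S   [B → S]
S => (B)   [S → ( B )]
(B) => (S)   [B → S]
(S) => ((B))   [S → ( B )]
((B)) => ((S))   [B → S]
((S)) => ((()))   [S → ( )]

B=>S=>(B)=>(S)=>((B))=>((S))=>((()))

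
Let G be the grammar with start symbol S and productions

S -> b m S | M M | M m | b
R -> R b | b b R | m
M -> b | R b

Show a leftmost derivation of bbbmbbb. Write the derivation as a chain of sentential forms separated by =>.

S=>MM=>bM=>bRb=>bbbRb=>bbbRbb=>bbbRbbb=>bbbmbbb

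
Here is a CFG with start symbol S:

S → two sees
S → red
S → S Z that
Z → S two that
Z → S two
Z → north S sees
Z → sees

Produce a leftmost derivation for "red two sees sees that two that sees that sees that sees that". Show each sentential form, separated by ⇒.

S ⇒ S Z that   [S → S Z that]
S Z that ⇒ S Z that Z that   [S → S Z that]
S Z that Z that ⇒ S Z that Z that Z that   [S → S Z that]
S Z that Z that Z that ⇒ S Z that Z that Z that Z that   [S → S Z that]
S Z that Z that Z that Z that ⇒ red Z that Z that Z that Z that   [S → red]
red Z that Z that Z that Z that ⇒ red S two that Z that Z that Z that   [Z → S two]
red S two that Z that Z that Z that ⇒ red S Z that two that Z that Z that Z that   [S → S Z that]
red S Z that two that Z that Z that Z that ⇒ red two sees Z that two that Z that Z that Z that   [S → two sees]
red two sees Z that two that Z that Z that Z that ⇒ red two sees sees that two that Z that Z that Z that   [Z → sees]
red two sees sees that two that Z that Z that Z that ⇒ red two sees sees that two that sees that Z that Z that   [Z → sees]
red two sees sees that two that sees that Z that Z that ⇒ red two sees sees that two that sees that sees that Z that   [Z → sees]
red two sees sees that two that sees that sees that Z that ⇒ red two sees sees that two that sees that sees that sees that   [Z → sees]

S ⇒ S Z that ⇒ S Z that Z that ⇒ S Z that Z that Z that ⇒ S Z that Z that Z that Z that ⇒ red Z that Z that Z that Z that ⇒ red S two that Z that Z that Z that ⇒ red S Z that two that Z that Z that Z that ⇒ red two sees Z that two that Z that Z that Z that ⇒ red two sees sees that two that Z that Z that Z that ⇒ red two sees sees that two that sees that Z that Z that ⇒ red two sees sees that two that sees that sees that Z that ⇒ red two sees sees that two that sees that sees that sees that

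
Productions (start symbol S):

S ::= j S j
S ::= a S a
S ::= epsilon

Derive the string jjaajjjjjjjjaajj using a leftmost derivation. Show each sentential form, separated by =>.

S=>jSj=>jjSjj=>jjaSajj=>jjaaSaajj=>jjaajSjaajj=>jjaajjSjjaajj=>jjaajjjSjjjaajj=>jjaajjjjSjjjjaajj=>jjaajjjjjjjjaajj

S => jSj   [S ::= j S j]
jSj => jjSjj   [S ::= j S j]
jjSjj => jjaSajj   [S ::= a S a]
jjaSajj => jjaaSaajj   [S ::= a S a]
jjaaSaajj => jjaajSjaajj   [S ::= j S j]
jjaajSjaajj => jjaajjSjjaajj   [S ::= j S j]
jjaajjSjjaajj => jjaajjjSjjjaajj   [S ::= j S j]
jjaajjjSjjjaajj => jjaajjjjSjjjjaajj   [S ::= j S j]
jjaajjjjSjjjjaajj => jjaajjjjjjjjaajj   [S ::= epsilon]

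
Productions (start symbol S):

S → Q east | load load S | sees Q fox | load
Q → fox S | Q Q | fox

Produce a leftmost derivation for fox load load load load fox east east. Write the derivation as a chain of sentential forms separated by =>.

S => Q east   [S → Q east]
Q east => fox S east   [Q → fox S]
fox S east => fox load load S east   [S → load load S]
fox load load S east => fox load load load load S east   [S → load load S]
fox load load load load S east => fox load load load load Q east east   [S → Q east]
fox load load load load Q east east => fox load load load load fox east east   [Q → fox]

S => Q east => fox S east => fox load load S east => fox load load load load S east => fox load load load load Q east east => fox load load load load fox east east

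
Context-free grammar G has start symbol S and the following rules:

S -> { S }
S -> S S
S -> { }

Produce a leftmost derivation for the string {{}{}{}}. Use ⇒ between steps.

S⇒{S}⇒{SS}⇒{SSS}⇒{{}SS}⇒{{}{}S}⇒{{}{}{}}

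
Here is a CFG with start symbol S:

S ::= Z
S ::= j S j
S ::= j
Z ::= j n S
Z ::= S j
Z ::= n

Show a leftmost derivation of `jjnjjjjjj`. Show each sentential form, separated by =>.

S => Z => Sj => jSjj => jZjj => jjnSjj => jjnZjj => jjnSjjj => jjnjSjjjj => jjnjjjjjj

S => Z   [S ::= Z]
Z => Sj   [Z ::= S j]
Sj => jSjj   [S ::= j S j]
jSjj => jZjj   [S ::= Z]
jZjj => jjnSjj   [Z ::= j n S]
jjnSjj => jjnZjj   [S ::= Z]
jjnZjj => jjnSjjj   [Z ::= S j]
jjnSjjj => jjnjSjjjj   [S ::= j S j]
jjnjSjjjj => jjnjjjjjj   [S ::= j]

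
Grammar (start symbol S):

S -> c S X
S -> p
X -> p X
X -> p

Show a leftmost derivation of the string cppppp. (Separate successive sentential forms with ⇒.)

S ⇒ cSX ⇒ cpX ⇒ cppX ⇒ cpppX ⇒ cppppX ⇒ cppppp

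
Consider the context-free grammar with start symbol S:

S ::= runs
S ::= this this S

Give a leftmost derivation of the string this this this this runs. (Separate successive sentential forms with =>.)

S => this this S => this this this this S => this this this this runs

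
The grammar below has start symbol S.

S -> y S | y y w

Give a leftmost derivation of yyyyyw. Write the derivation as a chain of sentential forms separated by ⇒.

S⇒yS⇒yyS⇒yyyS⇒yyyyyw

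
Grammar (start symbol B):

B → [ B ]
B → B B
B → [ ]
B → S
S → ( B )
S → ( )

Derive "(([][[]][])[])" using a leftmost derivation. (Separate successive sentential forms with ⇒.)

B⇒S⇒(B)⇒(BB)⇒(SB)⇒((B)B)⇒((BB)B)⇒((BBB)B)⇒(([]BB)B)⇒(([][B]B)B)⇒(([][[]]B)B)⇒(([][[]][])B)⇒(([][[]][])[])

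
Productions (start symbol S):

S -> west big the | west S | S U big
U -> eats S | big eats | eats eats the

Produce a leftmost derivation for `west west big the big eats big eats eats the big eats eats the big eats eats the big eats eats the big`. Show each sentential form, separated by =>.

S => S U big   [S -> S U big]
S U big => S U big U big   [S -> S U big]
S U big U big => west S U big U big   [S -> west S]
west S U big U big => west S U big U big U big   [S -> S U big]
west S U big U big U big => west S U big U big U big U big   [S -> S U big]
west S U big U big U big U big => west S U big U big U big U big U big   [S -> S U big]
west S U big U big U big U big U big => west west big the U big U big U big U big U big   [S -> west big the]
west west big the U big U big U big U big U big => west west big the big eats big U big U big U big U big   [U -> big eats]
west west big the big eats big U big U big U big U big => west west big the big eats big eats eats the big U big U big U big   [U -> eats eats the]
west west big the big eats big eats eats the big U big U big U big => west west big the big eats big eats eats the big eats eats the big U big U big   [U -> eats eats the]
west west big the big eats big eats eats the big eats eats the big U big U big => west west big the big eats big eats eats the big eats eats the big eats eats the big U big   [U -> eats eats the]
west west big the big eats big eats eats the big eats eats the big eats eats the big U big => west west big the big eats big eats eats the big eats eats the big eats eats the big eats eats the big   [U -> eats eats the]

S => S U big => S U big U big => west S U big U big => west S U big U big U big => west S U big U big U big U big => west S U big U big U big U big U big => west west big the U big U big U big U big U big => west west big the big eats big U big U big U big U big => west west big the big eats big eats eats the big U big U big U big => west west big the big eats big eats eats the big eats eats the big U big U big => west west big the big eats big eats eats the big eats eats the big eats eats the big U big => west west big the big eats big eats eats the big eats eats the big eats eats the big eats eats the big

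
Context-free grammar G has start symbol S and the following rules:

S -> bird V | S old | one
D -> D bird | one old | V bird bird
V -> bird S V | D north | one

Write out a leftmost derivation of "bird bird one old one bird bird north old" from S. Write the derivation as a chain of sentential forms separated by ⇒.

S ⇒ S old   [S -> S old]
S old ⇒ bird V old   [S -> bird V]
bird V old ⇒ bird bird S V old   [V -> bird S V]
bird bird S V old ⇒ bird bird S old V old   [S -> S old]
bird bird S old V old ⇒ bird bird one old V old   [S -> one]
bird bird one old V old ⇒ bird bird one old D north old   [V -> D north]
bird bird one old D north old ⇒ bird bird one old V bird bird north old   [D -> V bird bird]
bird bird one old V bird bird north old ⇒ bird bird one old one bird bird north old   [V -> one]

S ⇒ S old ⇒ bird V old ⇒ bird bird S V old ⇒ bird bird S old V old ⇒ bird bird one old V old ⇒ bird bird one old D north old ⇒ bird bird one old V bird bird north old ⇒ bird bird one old one bird bird north old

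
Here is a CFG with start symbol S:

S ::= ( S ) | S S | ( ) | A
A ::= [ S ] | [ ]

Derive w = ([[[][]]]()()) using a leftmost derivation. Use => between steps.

S => (S) => (SS) => (AS) => ([S]S) => ([A]S) => ([[S]]S) => ([[SS]]S) => ([[AS]]S) => ([[[]S]]S) => ([[[]A]]S) => ([[[][]]]S) => ([[[][]]]SS) => ([[[][]]]()S) => ([[[][]]]()())

S => (S)   [S ::= ( S )]
(S) => (SS)   [S ::= S S]
(SS) => (AS)   [S ::= A]
(AS) => ([S]S)   [A ::= [ S ]]
([S]S) => ([A]S)   [S ::= A]
([A]S) => ([[S]]S)   [A ::= [ S ]]
([[S]]S) => ([[SS]]S)   [S ::= S S]
([[SS]]S) => ([[AS]]S)   [S ::= A]
([[AS]]S) => ([[[]S]]S)   [A ::= [ ]]
([[[]S]]S) => ([[[]A]]S)   [S ::= A]
([[[]A]]S) => ([[[][]]]S)   [A ::= [ ]]
([[[][]]]S) => ([[[][]]]SS)   [S ::= S S]
([[[][]]]SS) => ([[[][]]]()S)   [S ::= ( )]
([[[][]]]()S) => ([[[][]]]()())   [S ::= ( )]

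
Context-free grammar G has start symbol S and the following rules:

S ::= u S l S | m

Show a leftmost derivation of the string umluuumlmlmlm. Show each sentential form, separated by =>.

S => uSlS   [S ::= u S l S]
uSlS => umlS   [S ::= m]
umlS => umluSlS   [S ::= u S l S]
umluSlS => umluuSlSlS   [S ::= u S l S]
umluuSlSlS => umluuuSlSlSlS   [S ::= u S l S]
umluuuSlSlSlS => umluuumlSlSlS   [S ::= m]
umluuumlSlSlS => umluuumlmlSlS   [S ::= m]
umluuumlmlSlS => umluuumlmlmlS   [S ::= m]
umluuumlmlmlS => umluuumlmlmlm   [S ::= m]

S => uSlS => umlS => umluSlS => umluuSlSlS => umluuuSlSlSlS => umluuumlSlSlS => umluuumlmlSlS => umluuumlmlmlS => umluuumlmlmlm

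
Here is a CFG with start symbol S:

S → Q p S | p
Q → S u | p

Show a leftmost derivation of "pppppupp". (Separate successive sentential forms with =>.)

S => QpS => ppS => ppQpS => ppppS => ppppQpS => ppppSupS => pppppupS => pppppupp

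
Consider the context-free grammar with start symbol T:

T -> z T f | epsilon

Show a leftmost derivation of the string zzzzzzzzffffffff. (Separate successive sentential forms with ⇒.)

T ⇒ zTf ⇒ zzTff ⇒ zzzTfff ⇒ zzzzTffff ⇒ zzzzzTfffff ⇒ zzzzzzTffffff ⇒ zzzzzzzTfffffff ⇒ zzzzzzzzTffffffff ⇒ zzzzzzzzffffffff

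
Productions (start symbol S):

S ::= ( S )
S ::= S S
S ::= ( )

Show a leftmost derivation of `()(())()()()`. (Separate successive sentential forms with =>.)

S => SS   [S ::= S S]
SS => SSS   [S ::= S S]
SSS => SSSS   [S ::= S S]
SSSS => ()SSS   [S ::= ( )]
()SSS => ()SSSS   [S ::= S S]
()SSSS => ()(S)SSS   [S ::= ( S )]
()(S)SSS => ()(())SSS   [S ::= ( )]
()(())SSS => ()(())()SS   [S ::= ( )]
()(())()SS => ()(())()()S   [S ::= ( )]
()(())()()S => ()(())()()()   [S ::= ( )]

S=>SS=>SSS=>SSSS=>()SSS=>()SSSS=>()(S)SSS=>()(())SSS=>()(())()SS=>()(())()()S=>()(())()()()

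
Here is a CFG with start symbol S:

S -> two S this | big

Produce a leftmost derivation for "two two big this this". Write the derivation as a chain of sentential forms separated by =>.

S => two S this => two two S this this => two two big this this

S => two S this   [S -> two S this]
two S this => two two S this this   [S -> two S this]
two two S this this => two two big this this   [S -> big]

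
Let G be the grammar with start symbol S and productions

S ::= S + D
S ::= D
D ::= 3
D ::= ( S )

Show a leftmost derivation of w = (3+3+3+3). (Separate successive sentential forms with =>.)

S => D => (S) => (S+D) => (S+D+D) => (S+D+D+D) => (D+D+D+D) => (3+D+D+D) => (3+3+D+D) => (3+3+3+D) => (3+3+3+3)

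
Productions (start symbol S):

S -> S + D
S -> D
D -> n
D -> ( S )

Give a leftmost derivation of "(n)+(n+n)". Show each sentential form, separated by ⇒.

S⇒S+D⇒D+D⇒(S)+D⇒(D)+D⇒(n)+D⇒(n)+(S)⇒(n)+(S+D)⇒(n)+(D+D)⇒(n)+(n+D)⇒(n)+(n+n)

S ⇒ S+D   [S -> S + D]
S+D ⇒ D+D   [S -> D]
D+D ⇒ (S)+D   [D -> ( S )]
(S)+D ⇒ (D)+D   [S -> D]
(D)+D ⇒ (n)+D   [D -> n]
(n)+D ⇒ (n)+(S)   [D -> ( S )]
(n)+(S) ⇒ (n)+(S+D)   [S -> S + D]
(n)+(S+D) ⇒ (n)+(D+D)   [S -> D]
(n)+(D+D) ⇒ (n)+(n+D)   [D -> n]
(n)+(n+D) ⇒ (n)+(n+n)   [D -> n]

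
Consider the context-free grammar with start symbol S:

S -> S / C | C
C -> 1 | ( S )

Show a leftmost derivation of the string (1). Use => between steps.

S => C   [S -> C]
C => (S)   [C -> ( S )]
(S) => (C)   [S -> C]
(C) => (1)   [C -> 1]

S => C => (S) => (C) => (1)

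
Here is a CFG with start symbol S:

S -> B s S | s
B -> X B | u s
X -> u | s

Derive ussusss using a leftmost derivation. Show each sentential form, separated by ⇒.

S ⇒ BsS   [S -> B s S]
BsS ⇒ XBsS   [B -> X B]
XBsS ⇒ uBsS   [X -> u]
uBsS ⇒ uXBsS   [B -> X B]
uXBsS ⇒ usBsS   [X -> s]
usBsS ⇒ usXBsS   [B -> X B]
usXBsS ⇒ ussBsS   [X -> s]
ussBsS ⇒ ussussS   [B -> u s]
ussussS ⇒ ussusss   [S -> s]

S ⇒ BsS ⇒ XBsS ⇒ uBsS ⇒ uXBsS ⇒ usBsS ⇒ usXBsS ⇒ ussBsS ⇒ ussussS ⇒ ussusss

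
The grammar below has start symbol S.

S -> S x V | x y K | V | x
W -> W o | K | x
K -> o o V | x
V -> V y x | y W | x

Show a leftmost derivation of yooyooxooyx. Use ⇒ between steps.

S ⇒ V ⇒ Vyx ⇒ yWyx ⇒ yWoyx ⇒ yKoyx ⇒ yooVoyx ⇒ yooyWoyx ⇒ yooyWooyx ⇒ yooyKooyx ⇒ yooyooVooyx ⇒ yooyooxooyx

S ⇒ V   [S -> V]
V ⇒ Vyx   [V -> V y x]
Vyx ⇒ yWyx   [V -> y W]
yWyx ⇒ yWoyx   [W -> W o]
yWoyx ⇒ yKoyx   [W -> K]
yKoyx ⇒ yooVoyx   [K -> o o V]
yooVoyx ⇒ yooyWoyx   [V -> y W]
yooyWoyx ⇒ yooyWooyx   [W -> W o]
yooyWooyx ⇒ yooyKooyx   [W -> K]
yooyKooyx ⇒ yooyooVooyx   [K -> o o V]
yooyooVooyx ⇒ yooyooxooyx   [V -> x]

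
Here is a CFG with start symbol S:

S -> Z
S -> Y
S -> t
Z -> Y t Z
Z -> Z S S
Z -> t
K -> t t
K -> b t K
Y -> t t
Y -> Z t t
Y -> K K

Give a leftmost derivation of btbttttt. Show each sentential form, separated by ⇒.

S⇒Y⇒KK⇒btKK⇒btbtKK⇒btbtttK⇒btbttttt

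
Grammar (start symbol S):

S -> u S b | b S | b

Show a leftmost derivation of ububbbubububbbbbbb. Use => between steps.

S => uSb => ubSb => ubuSbb => ububSbb => ububbSbb => ububbbSbb => ububbbuSbbb => ububbbubSbbb => ububbbubuSbbbb => ububbbububSbbbb => ububbbububuSbbbbb => ububbbubububSbbbbb => ububbbubububbbbbbb

S => uSb   [S -> u S b]
uSb => ubSb   [S -> b S]
ubSb => ubuSbb   [S -> u S b]
ubuSbb => ububSbb   [S -> b S]
ububSbb => ububbSbb   [S -> b S]
ububbSbb => ububbbSbb   [S -> b S]
ububbbSbb => ububbbuSbbb   [S -> u S b]
ububbbuSbbb => ububbbubSbbb   [S -> b S]
ububbbubSbbb => ububbbubuSbbbb   [S -> u S b]
ububbbubuSbbbb => ububbbububSbbbb   [S -> b S]
ububbbububSbbbb => ububbbububuSbbbbb   [S -> u S b]
ububbbububuSbbbbb => ububbbubububSbbbbb   [S -> b S]
ububbbubububSbbbbb => ububbbubububbbbbbb   [S -> b]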